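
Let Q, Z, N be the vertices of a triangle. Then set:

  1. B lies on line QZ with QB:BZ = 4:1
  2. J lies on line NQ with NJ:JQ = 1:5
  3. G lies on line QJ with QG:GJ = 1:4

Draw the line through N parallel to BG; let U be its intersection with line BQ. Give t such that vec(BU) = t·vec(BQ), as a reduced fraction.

t = -5

Work in coordinates with Q = (0, 0), Z = (1, 0), N = (0, 1).
1. B lies on line QZ with QB:BZ = 4:1 ⇒ B = (4/5, 0)
2. J lies on line NQ with NJ:JQ = 1:5 ⇒ J = (0, 5/6)
3. G lies on line QJ with QG:GJ = 1:4 ⇒ G = (0, 1/6)
through N parallel to BG: direction (-4/5, 1/6); meets BQ at U = (24/5, 0)
U = B + t·(Q−B) with t = -5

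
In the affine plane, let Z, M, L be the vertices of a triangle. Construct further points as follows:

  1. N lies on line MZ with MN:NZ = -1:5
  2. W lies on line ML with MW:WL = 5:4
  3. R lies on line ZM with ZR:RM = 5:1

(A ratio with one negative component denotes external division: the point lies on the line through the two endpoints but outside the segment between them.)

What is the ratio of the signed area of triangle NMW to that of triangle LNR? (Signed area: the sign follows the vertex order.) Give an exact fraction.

Choose coordinates Z = (0, 0), M = (1, 0), L = (0, 1).
1. N lies on line MZ with MN:NZ = -1:5 ⇒ N = (5/4, 0)
2. W lies on line ML with MW:WL = 5:4 ⇒ W = (4/9, 5/9)
3. R lies on line ZM with ZR:RM = 5:1 ⇒ R = (5/6, 0)
2·[NMW] = -5/36, 2·[LNR] = -5/12
[NMW]:[LNR] = -5/36:-5/12 = 1/3

[NMW]:[LNR] = 1/3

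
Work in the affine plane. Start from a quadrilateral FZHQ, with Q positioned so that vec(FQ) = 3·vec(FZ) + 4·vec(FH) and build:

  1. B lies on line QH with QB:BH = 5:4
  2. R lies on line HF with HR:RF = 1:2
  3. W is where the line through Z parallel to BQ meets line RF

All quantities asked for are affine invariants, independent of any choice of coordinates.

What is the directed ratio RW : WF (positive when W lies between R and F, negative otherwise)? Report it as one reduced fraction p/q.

Choose coordinates F = (0, 0), Z = (1, 0), H = (0, 1), Q = (3, 4).
1. B lies on line QH with QB:BH = 5:4 ⇒ B = (4/3, 7/3)
2. R lies on line HF with HR:RF = 1:2 ⇒ R = (0, 2/3)
3. W is where the line through Z parallel to BQ meets line RF ⇒ W = (0, -1)
W = R + t·(F−R) with t = 5/2, so RW:WF = t:(1−t) = 5/2:-3/2

RW:WF = -5/3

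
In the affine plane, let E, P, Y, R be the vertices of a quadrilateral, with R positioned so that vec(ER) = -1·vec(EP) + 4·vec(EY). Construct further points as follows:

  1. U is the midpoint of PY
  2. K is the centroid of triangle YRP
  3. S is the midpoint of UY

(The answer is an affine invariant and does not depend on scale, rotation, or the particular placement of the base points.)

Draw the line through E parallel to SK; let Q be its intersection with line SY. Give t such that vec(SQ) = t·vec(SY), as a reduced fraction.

Work in coordinates with E = (0, 0), P = (1, 0), Y = (0, 1), R = (-1, 4).
1. U is the midpoint of PY ⇒ U = (1/2, 1/2)
2. K is the centroid of triangle YRP ⇒ K = (0, 5/3)
3. S is the midpoint of UY ⇒ S = (1/4, 3/4)
through E parallel to SK: direction (-1/4, 11/12); meets SY at Q = (-3/8, 11/8)
Q = S + t·(Y−S) with t = 5/2

t = 5/2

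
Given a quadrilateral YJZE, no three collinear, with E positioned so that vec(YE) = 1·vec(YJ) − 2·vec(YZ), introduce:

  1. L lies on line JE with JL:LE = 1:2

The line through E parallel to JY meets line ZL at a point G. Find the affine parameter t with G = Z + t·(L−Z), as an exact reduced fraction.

t = 9/5

Work in coordinates with Y = (0, 0), J = (1, 0), Z = (0, 1), E = (1, -2).
1. L lies on line JE with JL:LE = 1:2 ⇒ L = (1, -2/3)
through E parallel to JY: direction (-1, 0); meets ZL at G = (9/5, -2)
G = Z + t·(L−Z) with t = 9/5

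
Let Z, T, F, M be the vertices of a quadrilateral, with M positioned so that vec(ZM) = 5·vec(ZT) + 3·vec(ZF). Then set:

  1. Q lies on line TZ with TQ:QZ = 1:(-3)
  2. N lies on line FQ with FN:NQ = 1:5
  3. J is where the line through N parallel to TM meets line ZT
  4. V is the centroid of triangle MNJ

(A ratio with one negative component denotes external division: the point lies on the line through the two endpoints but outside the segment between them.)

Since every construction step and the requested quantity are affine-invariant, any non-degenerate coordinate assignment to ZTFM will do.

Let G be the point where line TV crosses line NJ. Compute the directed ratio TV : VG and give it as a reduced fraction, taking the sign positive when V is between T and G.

Set Z = (0, 0), T = (1, 0), F = (0, 1), M = (5, 3); any affine frame gives the same invariant.
1. Q lies on line TZ with TQ:QZ = 1:(-3) ⇒ Q = (3/2, 0)
2. N lies on line FQ with FN:NQ = 1:5 ⇒ N = (1/4, 5/6)
3. J is where the line through N parallel to TM meets line ZT ⇒ J = (-31/36, 0)
4. V is the centroid of triangle MNJ ⇒ V = (79/54, 23/18)
line TV meets NJ at G = (61/36, 23/12)
V = T + t·(G−T) with t = 2/3, so TV:VG = 2/3:1/3

TV:VG = 2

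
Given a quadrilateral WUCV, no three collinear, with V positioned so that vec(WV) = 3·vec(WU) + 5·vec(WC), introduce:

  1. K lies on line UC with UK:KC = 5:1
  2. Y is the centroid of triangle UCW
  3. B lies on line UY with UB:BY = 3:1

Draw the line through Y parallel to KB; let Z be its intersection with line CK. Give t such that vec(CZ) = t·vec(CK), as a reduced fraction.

t = -2/3

Set W = (0, 0), U = (1, 0), C = (0, 1), V = (3, 5); any affine frame gives the same invariant.
1. K lies on line UC with UK:KC = 5:1 ⇒ K = (1/6, 5/6)
2. Y is the centroid of triangle UCW ⇒ Y = (1/3, 1/3)
3. B lies on line UY with UB:BY = 3:1 ⇒ B = (1/2, 1/4)
through Y parallel to KB: direction (1/3, -7/12); meets CK at Z = (-1/9, 10/9)
Z = C + t·(K−C) with t = -2/3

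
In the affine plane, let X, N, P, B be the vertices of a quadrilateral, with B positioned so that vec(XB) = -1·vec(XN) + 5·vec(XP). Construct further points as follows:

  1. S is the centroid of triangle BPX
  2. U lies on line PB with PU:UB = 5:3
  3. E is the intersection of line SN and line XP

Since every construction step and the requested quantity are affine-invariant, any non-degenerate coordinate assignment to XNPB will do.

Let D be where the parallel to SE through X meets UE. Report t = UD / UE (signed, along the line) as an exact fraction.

Assign X = (0, 0), N = (1, 0), P = (0, 1), B = (-1, 5) — the answer is frame-independent, so this choice is without loss of generality.
1. S is the centroid of triangle BPX ⇒ S = (-1/3, 2)
2. U lies on line PB with PU:UB = 5:3 ⇒ U = (-5/8, 7/2)
3. E is the intersection of line SN and line XP ⇒ E = (0, 3/2)
through X parallel to SE: direction (1/3, -1/2); meets UE at D = (15/17, -45/34)
D = U + t·(E−U) with t = 41/17

t = 41/17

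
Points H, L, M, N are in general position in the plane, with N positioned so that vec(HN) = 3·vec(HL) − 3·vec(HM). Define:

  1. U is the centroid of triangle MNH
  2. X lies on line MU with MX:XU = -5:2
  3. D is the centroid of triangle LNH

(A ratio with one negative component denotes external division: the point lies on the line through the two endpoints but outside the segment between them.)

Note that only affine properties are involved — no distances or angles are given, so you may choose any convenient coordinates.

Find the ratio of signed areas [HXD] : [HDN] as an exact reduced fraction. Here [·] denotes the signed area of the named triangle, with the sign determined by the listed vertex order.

[HXD]:[HDN] = -19/27

Set H = (0, 0), L = (1, 0), M = (0, 1), N = (3, -3); any affine frame gives the same invariant.
1. U is the centroid of triangle MNH ⇒ U = (1, -2/3)
2. X lies on line MU with MX:XU = -5:2 ⇒ X = (5/3, -16/9)
3. D is the centroid of triangle LNH ⇒ D = (4/3, -1)
2·[HXD] = 19/27, 2·[HDN] = -1
[HXD]:[HDN] = 19/27:-1 = -19/27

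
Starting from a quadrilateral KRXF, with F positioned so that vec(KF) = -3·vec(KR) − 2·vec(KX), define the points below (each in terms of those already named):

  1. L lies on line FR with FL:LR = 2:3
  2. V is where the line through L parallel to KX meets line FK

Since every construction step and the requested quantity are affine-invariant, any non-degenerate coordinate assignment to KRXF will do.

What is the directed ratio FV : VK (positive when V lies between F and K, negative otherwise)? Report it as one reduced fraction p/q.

FV:VK = 8/7

Work in coordinates with K = (0, 0), R = (1, 0), X = (0, 1), F = (-3, -2).
1. L lies on line FR with FL:LR = 2:3 ⇒ L = (-7/5, -6/5)
2. V is where the line through L parallel to KX meets line FK ⇒ V = (-7/5, -14/15)
V = F + t·(K−F) with t = 8/15, so FV:VK = t:(1−t) = 8/15:7/15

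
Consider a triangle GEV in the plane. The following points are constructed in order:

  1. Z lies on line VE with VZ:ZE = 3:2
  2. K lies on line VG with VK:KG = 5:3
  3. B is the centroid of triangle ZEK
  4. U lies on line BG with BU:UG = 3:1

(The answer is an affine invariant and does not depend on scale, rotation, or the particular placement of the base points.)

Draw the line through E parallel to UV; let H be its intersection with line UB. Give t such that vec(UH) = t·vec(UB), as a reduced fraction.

Set G = (0, 0), E = (1, 0), V = (0, 1); any affine frame gives the same invariant.
1. Z lies on line VE with VZ:ZE = 3:2 ⇒ Z = (3/5, 2/5)
2. K lies on line VG with VK:KG = 5:3 ⇒ K = (0, 3/8)
3. B is the centroid of triangle ZEK ⇒ B = (8/15, 31/120)
4. U lies on line BG with BU:UG = 3:1 ⇒ U = (2/15, 31/480)
through E parallel to UV: direction (-2/15, 449/480); meets UB at H = (449/480, 13919/30720)
H = U + t·(B−U) with t = 385/192

t = 385/192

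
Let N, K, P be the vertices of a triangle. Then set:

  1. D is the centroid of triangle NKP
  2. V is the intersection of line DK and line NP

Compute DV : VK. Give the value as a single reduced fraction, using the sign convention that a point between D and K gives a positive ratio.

Work in coordinates with N = (0, 0), K = (1, 0), P = (0, 1).
1. D is the centroid of triangle NKP ⇒ D = (1/3, 1/3)
2. V is the intersection of line DK and line NP ⇒ V = (0, 1/2)
V = D + t·(K−D) with t = -1/2, so DV:VK = t:(1−t) = -1/2:3/2

DV:VK = -1/3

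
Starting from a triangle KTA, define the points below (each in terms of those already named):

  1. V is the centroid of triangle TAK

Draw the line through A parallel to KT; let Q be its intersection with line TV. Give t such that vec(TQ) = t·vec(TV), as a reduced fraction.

Assign K = (0, 0), T = (1, 0), A = (0, 1) — the answer is frame-independent, so this choice is without loss of generality.
1. V is the centroid of triangle TAK ⇒ V = (1/3, 1/3)
through A parallel to KT: direction (1, 0); meets TV at Q = (-1, 1)
Q = T + t·(V−T) with t = 3

t = 3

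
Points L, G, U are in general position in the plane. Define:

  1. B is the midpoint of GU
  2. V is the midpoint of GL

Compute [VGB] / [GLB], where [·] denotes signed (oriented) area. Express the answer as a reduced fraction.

[VGB]:[GLB] = -1/2

Assign L = (0, 0), G = (1, 0), U = (0, 1) — the answer is frame-independent, so this choice is without loss of generality.
1. B is the midpoint of GU ⇒ B = (1/2, 1/2)
2. V is the midpoint of GL ⇒ V = (1/2, 0)
2·[VGB] = 1/4, 2·[GLB] = -1/2
[VGB]:[GLB] = 1/4:-1/2 = -1/2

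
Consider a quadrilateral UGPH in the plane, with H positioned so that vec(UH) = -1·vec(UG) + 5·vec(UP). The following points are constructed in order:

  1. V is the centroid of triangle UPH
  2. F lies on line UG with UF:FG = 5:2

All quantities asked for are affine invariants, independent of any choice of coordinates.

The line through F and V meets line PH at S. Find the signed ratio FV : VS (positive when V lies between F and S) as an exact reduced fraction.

FV:VS = -46/7

Set U = (0, 0), G = (1, 0), P = (0, 1), H = (-1, 5); any affine frame gives the same invariant.
1. V is the centroid of triangle UPH ⇒ V = (-1/3, 2)
2. F lies on line UG with UF:FG = 5:2 ⇒ F = (5/7, 0)
line FV meets PH at S = (-4/23, 39/23)
V = F + t·(S−F) with t = 46/39, so FV:VS = 46/39:-7/39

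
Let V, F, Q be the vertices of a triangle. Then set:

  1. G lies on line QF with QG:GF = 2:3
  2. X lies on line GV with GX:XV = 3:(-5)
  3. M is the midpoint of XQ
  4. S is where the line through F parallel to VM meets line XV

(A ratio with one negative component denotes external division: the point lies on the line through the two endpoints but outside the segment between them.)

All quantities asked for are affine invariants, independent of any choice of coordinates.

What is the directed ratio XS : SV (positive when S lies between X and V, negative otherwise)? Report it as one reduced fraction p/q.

XS:SV = -3/5

Choose coordinates V = (0, 0), F = (1, 0), Q = (0, 1).
1. G lies on line QF with QG:GF = 2:3 ⇒ G = (2/5, 3/5)
2. X lies on line GV with GX:XV = 3:(-5) ⇒ X = (1, 3/2)
3. M is the midpoint of XQ ⇒ M = (1/2, 5/4)
4. S is where the line through F parallel to VM meets line XV ⇒ S = (5/2, 15/4)
S = X + t·(V−X) with t = -3/2, so XS:SV = t:(1−t) = -3/2:5/2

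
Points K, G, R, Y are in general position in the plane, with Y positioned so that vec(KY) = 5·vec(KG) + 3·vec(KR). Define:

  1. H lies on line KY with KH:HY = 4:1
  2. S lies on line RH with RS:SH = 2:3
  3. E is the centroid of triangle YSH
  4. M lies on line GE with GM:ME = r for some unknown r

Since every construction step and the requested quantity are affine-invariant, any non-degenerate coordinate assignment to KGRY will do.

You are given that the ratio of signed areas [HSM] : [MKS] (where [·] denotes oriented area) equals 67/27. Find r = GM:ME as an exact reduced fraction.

Work in coordinates with K = (0, 0), G = (1, 0), R = (0, 1), Y = (5, 3).
1. H lies on line KY with KH:HY = 4:1 ⇒ H = (4, 12/5)
2. S lies on line RH with RS:SH = 2:3 ⇒ S = (8/5, 39/25)
3. E is the centroid of triangle YSH ⇒ E = (53/15, 58/25)
4. With GM:ME = r, write λ = r/(r+1) so M = G + λ·(E−G); M is affine-linear in λ
Every point depending on M is an affine combination of M and λ-independent points, so each such coordinate is linear in λ; the λ² term in each signed area is a multiple of (E−G)×(E−G) = 0, so 2·[HSM] and 2·[MKS] are each linear in λ. Evaluating at λ=0 and λ=1:
  2·[HSM] = -86/25·λ + 81/25,   2·[MKS] = -6/25·λ − 39/25
So [HSM]:[MKS] = (-86/25·λ + 81/25) / (-6/25·λ − 39/25). Setting this equal to 67/27:
  -86/25·λ + 81/25 = 67/27·(-6/25·λ − 39/25)  ⇒  λ = 5/2
Then r = λ/(1−λ) = (5/2)/(-3/2) = -5/3. Check: with r = -5/3, M = (22/3, 29/5) and [HSM]:[MKS] = 67/27 as required.

r = -5/3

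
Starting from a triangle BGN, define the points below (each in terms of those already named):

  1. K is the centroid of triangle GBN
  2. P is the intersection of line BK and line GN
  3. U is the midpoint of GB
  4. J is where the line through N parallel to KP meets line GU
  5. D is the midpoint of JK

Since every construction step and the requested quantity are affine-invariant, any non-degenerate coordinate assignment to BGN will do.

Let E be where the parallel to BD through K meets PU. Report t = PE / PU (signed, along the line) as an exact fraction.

Choose coordinates B = (0, 0), G = (1, 0), N = (0, 1).
1. K is the centroid of triangle GBN ⇒ K = (1/3, 1/3)
2. P is the intersection of line BK and line GN ⇒ P = (1/2, 1/2)
3. U is the midpoint of GB ⇒ U = (1/2, 0)
4. J is where the line through N parallel to KP meets line GU ⇒ J = (-1, 0)
5. D is the midpoint of JK ⇒ D = (-1/3, 1/6)
through K parallel to BD: direction (-1/3, 1/6); meets PU at E = (1/2, 1/4)
E = P + t·(U−P) with t = 1/2

t = 1/2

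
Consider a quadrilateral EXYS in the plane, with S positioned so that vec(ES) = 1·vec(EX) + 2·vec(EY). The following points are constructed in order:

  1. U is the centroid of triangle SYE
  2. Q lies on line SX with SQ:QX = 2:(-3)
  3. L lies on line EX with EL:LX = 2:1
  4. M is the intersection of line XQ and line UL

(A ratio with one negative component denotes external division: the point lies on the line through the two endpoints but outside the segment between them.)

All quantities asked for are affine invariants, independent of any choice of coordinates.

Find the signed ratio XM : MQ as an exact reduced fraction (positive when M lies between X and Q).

XM:MQ = -1/7

Set E = (0, 0), X = (1, 0), Y = (0, 1), S = (1, 2); any affine frame gives the same invariant.
1. U is the centroid of triangle SYE ⇒ U = (1/3, 1)
2. Q lies on line SX with SQ:QX = 2:(-3) ⇒ Q = (1, 6)
3. L lies on line EX with EL:LX = 2:1 ⇒ L = (2/3, 0)
4. M is the intersection of line XQ and line UL ⇒ M = (1, -1)
M = X + t·(Q−X) with t = -1/6, so XM:MQ = t:(1−t) = -1/6:7/6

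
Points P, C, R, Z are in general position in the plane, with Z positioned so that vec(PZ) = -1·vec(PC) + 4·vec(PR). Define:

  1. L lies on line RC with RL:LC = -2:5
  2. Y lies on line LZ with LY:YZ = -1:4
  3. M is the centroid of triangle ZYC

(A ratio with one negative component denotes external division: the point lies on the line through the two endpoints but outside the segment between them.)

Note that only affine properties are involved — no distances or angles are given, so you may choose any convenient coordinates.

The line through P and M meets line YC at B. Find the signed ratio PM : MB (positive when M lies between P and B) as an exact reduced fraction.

PM:MB = -8/5

Choose coordinates P = (0, 0), C = (1, 0), R = (0, 1), Z = (-1, 4).
1. L lies on line RC with RL:LC = -2:5 ⇒ L = (-2/3, 5/3)
2. Y lies on line LZ with LY:YZ = -1:4 ⇒ Y = (-5/9, 8/9)
3. M is the centroid of triangle ZYC ⇒ M = (-5/27, 44/27)
line PM meets YC at B = (-5/72, 11/18)
M = P + t·(B−P) with t = 8/3, so PM:MB = 8/3:-5/3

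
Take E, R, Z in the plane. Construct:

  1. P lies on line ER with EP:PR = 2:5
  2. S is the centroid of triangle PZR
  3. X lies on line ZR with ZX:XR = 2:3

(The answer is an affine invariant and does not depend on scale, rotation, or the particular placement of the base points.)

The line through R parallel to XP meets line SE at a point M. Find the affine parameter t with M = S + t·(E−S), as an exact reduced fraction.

t = -40/23

Assign E = (0, 0), R = (1, 0), Z = (0, 1) — the answer is frame-independent, so this choice is without loss of generality.
1. P lies on line ER with EP:PR = 2:5 ⇒ P = (2/7, 0)
2. S is the centroid of triangle PZR ⇒ S = (3/7, 1/3)
3. X lies on line ZR with ZX:XR = 2:3 ⇒ X = (2/5, 3/5)
through R parallel to XP: direction (-4/35, -3/5); meets SE at M = (27/23, 21/23)
M = S + t·(E−S) with t = -40/23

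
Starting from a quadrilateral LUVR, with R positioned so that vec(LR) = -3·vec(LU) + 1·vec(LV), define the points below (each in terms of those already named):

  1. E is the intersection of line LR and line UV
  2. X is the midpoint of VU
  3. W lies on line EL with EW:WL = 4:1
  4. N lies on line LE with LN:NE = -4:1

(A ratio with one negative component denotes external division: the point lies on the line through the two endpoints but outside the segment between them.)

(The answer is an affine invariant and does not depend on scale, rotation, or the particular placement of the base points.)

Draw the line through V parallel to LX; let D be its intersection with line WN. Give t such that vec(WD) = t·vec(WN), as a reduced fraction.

Assign L = (0, 0), U = (1, 0), V = (0, 1), R = (-3, 1) — the answer is frame-independent, so this choice is without loss of generality.
1. E is the intersection of line LR and line UV ⇒ E = (3/2, -1/2)
2. X is the midpoint of VU ⇒ X = (1/2, 1/2)
3. W lies on line EL with EW:WL = 4:1 ⇒ W = (3/10, -1/10)
4. N lies on line LE with LN:NE = -4:1 ⇒ N = (2, -2/3)
through V parallel to LX: direction (1/2, 1/2); meets WN at D = (-3/4, 1/4)
D = W + t·(N−W) with t = -21/34

t = -21/34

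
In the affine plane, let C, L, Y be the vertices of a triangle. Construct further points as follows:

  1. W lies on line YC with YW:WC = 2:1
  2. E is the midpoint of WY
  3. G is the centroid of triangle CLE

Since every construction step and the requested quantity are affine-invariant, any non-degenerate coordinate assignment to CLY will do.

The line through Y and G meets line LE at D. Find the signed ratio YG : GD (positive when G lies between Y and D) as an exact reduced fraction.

Set C = (0, 0), L = (1, 0), Y = (0, 1); any affine frame gives the same invariant.
1. W lies on line YC with YW:WC = 2:1 ⇒ W = (0, 1/3)
2. E is the midpoint of WY ⇒ E = (0, 2/3)
3. G is the centroid of triangle CLE ⇒ G = (1/3, 2/9)
line YG meets LE at D = (1/5, 8/15)
G = Y + t·(D−Y) with t = 5/3, so YG:GD = 5/3:-2/3

YG:GD = -5/2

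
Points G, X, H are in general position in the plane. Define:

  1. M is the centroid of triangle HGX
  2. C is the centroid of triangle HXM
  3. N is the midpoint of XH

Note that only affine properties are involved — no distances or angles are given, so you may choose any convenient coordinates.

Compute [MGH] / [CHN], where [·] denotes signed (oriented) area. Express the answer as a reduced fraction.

Work in coordinates with G = (0, 0), X = (1, 0), H = (0, 1).
1. M is the centroid of triangle HGX ⇒ M = (1/3, 1/3)
2. C is the centroid of triangle HXM ⇒ C = (4/9, 4/9)
3. N is the midpoint of XH ⇒ N = (1/2, 1/2)
2·[MGH] = -1/3, 2·[CHN] = -1/18
[MGH]:[CHN] = -1/3:-1/18 = 6

[MGH]:[CHN] = 6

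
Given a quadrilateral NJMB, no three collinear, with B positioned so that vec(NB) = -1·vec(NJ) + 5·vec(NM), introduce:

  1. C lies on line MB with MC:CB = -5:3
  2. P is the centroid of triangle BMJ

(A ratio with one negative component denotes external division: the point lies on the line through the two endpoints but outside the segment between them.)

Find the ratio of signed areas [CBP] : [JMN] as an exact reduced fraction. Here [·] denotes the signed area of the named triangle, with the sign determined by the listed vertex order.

Set N = (0, 0), J = (1, 0), M = (0, 1), B = (-1, 5); any affine frame gives the same invariant.
1. C lies on line MB with MC:CB = -5:3 ⇒ C = (-5/2, 11)
2. P is the centroid of triangle BMJ ⇒ P = (0, 2)
2·[CBP] = 3/2, 2·[JMN] = 1
[CBP]:[JMN] = 3/2:1 = 3/2

[CBP]:[JMN] = 3/2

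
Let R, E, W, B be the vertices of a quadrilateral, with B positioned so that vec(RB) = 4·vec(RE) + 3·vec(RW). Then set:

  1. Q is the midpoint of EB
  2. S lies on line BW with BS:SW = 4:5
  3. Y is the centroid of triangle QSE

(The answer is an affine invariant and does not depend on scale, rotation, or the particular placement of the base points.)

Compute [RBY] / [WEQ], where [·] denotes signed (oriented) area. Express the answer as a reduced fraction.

Set R = (0, 0), E = (1, 0), W = (0, 1), B = (4, 3); any affine frame gives the same invariant.
1. Q is the midpoint of EB ⇒ Q = (5/2, 3/2)
2. S lies on line BW with BS:SW = 4:5 ⇒ S = (20/9, 19/9)
3. Y is the centroid of triangle QSE ⇒ Y = (103/54, 65/54)
2·[RBY] = -49/54, 2·[WEQ] = 3
[RBY]:[WEQ] = -49/54:3 = -49/162

[RBY]:[WEQ] = -49/162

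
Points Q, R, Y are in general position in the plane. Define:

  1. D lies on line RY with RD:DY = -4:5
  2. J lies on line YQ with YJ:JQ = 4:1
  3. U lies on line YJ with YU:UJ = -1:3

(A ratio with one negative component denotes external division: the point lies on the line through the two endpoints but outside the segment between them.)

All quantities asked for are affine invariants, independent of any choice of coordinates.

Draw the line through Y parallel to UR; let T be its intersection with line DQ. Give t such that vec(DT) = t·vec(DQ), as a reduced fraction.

Work in coordinates with Q = (0, 0), R = (1, 0), Y = (0, 1).
1. D lies on line RY with RD:DY = -4:5 ⇒ D = (5, -4)
2. J lies on line YQ with YJ:JQ = 4:1 ⇒ J = (0, 1/5)
3. U lies on line YJ with YU:UJ = -1:3 ⇒ U = (0, 7/5)
through Y parallel to UR: direction (1, -7/5); meets DQ at T = (5/3, -4/3)
T = D + t·(Q−D) with t = 2/3

t = 2/3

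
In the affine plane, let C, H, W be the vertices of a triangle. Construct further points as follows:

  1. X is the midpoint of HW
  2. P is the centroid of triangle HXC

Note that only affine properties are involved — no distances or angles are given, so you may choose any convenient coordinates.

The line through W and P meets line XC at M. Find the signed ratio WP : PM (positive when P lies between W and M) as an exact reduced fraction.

Work in coordinates with C = (0, 0), H = (1, 0), W = (0, 1).
1. X is the midpoint of HW ⇒ X = (1/2, 1/2)
2. P is the centroid of triangle HXC ⇒ P = (1/2, 1/6)
line WP meets XC at M = (3/8, 3/8)
P = W + t·(M−W) with t = 4/3, so WP:PM = 4/3:-1/3

WP:PM = -4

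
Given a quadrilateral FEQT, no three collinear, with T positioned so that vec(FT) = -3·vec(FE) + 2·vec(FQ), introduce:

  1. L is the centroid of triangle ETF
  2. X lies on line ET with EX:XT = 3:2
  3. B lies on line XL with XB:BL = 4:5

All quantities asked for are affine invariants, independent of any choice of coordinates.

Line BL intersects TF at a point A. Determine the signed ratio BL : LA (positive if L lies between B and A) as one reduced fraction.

BL:LA = 1/9

Assign F = (0, 0), E = (1, 0), Q = (0, 1), T = (-3, 2) — the answer is frame-independent, so this choice is without loss of generality.
1. L is the centroid of triangle ETF ⇒ L = (-2/3, 2/3)
2. X lies on line ET with EX:XT = 3:2 ⇒ X = (-7/5, 6/5)
3. B lies on line XL with XB:BL = 4:5 ⇒ B = (-29/27, 26/27)
line BL meets TF at A = (3, -2)
L = B + t·(A−B) with t = 1/10, so BL:LA = 1/10:9/10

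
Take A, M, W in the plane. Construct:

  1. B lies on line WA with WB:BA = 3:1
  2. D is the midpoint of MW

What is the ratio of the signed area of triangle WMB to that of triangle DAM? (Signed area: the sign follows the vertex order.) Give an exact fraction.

[WMB]:[DAM] = -3/2

Set A = (0, 0), M = (1, 0), W = (0, 1); any affine frame gives the same invariant.
1. B lies on line WA with WB:BA = 3:1 ⇒ B = (0, 1/4)
2. D is the midpoint of MW ⇒ D = (1/2, 1/2)
2·[WMB] = -3/4, 2·[DAM] = 1/2
[WMB]:[DAM] = -3/4:1/2 = -3/2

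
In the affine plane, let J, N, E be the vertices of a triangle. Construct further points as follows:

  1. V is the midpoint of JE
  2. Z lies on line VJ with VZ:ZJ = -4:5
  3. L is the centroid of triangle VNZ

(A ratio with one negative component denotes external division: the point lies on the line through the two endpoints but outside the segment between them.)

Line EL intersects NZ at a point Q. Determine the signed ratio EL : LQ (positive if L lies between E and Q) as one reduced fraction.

EL:LQ = 5/4

Choose coordinates J = (0, 0), N = (1, 0), E = (0, 1).
1. V is the midpoint of JE ⇒ V = (0, 1/2)
2. Z lies on line VJ with VZ:ZJ = -4:5 ⇒ Z = (0, 5/2)
3. L is the centroid of triangle VNZ ⇒ L = (1/3, 1)
line EL meets NZ at Q = (3/5, 1)
L = E + t·(Q−E) with t = 5/9, so EL:LQ = 5/9:4/9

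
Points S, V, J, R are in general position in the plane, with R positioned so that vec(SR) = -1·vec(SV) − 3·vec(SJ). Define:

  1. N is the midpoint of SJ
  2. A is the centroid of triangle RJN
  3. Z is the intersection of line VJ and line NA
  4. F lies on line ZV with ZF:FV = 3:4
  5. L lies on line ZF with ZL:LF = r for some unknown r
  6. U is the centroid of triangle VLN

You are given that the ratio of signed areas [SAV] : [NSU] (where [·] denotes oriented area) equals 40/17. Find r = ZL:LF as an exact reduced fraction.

Work in coordinates with S = (0, 0), V = (1, 0), J = (0, 1), R = (-1, -3).
1. N is the midpoint of SJ ⇒ N = (0, 1/2)
2. A is the centroid of triangle RJN ⇒ A = (-1/3, -1/2)
3. Z is the intersection of line VJ and line NA ⇒ Z = (1/8, 7/8)
4. F lies on line ZV with ZF:FV = 3:4 ⇒ F = (1/2, 1/2)
5. With ZL:LF = r, write λ = r/(r+1) so L = Z + λ·(F−Z); L is affine-linear in λ
6. U is the centroid of triangle VLN ⇒ U is an affine combination of earlier points and hence also affine-linear in λ
Every point depending on L is an affine combination of L and λ-independent points, so each such coordinate is linear in λ; the λ² term in each signed area is a multiple of (F−Z)×(F−Z) = 0, so 2·[SAV] and 2·[NSU] are each linear in λ. Evaluating at λ=0 and λ=1:
  2·[SAV] = 1/2,   2·[NSU] = 1/16·λ + 3/16
So [SAV]:[NSU] = (1/2) / (1/16·λ + 3/16). Setting this equal to 40/17:
  1/2 = 40/17·(1/16·λ + 3/16)  ⇒  λ = 2/5
Then r = λ/(1−λ) = (2/5)/(3/5) = 2/3. Check: with r = 2/3, L = (11/40, 29/40) and [SAV]:[NSU] = 40/17 as required.

r = 2/3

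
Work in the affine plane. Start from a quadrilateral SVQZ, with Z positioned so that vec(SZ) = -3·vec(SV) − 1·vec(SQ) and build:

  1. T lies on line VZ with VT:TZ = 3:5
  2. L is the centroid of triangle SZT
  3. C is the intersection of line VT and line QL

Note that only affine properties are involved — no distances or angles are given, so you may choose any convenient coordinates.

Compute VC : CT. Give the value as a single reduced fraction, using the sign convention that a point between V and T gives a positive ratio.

Choose coordinates S = (0, 0), V = (1, 0), Q = (0, 1), Z = (-3, -1).
1. T lies on line VZ with VT:TZ = 3:5 ⇒ T = (-1/2, -3/8)
2. L is the centroid of triangle SZT ⇒ L = (-7/6, -11/24)
3. C is the intersection of line VT and line QL ⇒ C = (-5/4, -9/16)
C = V + t·(T−V) with t = 3/2, so VC:CT = t:(1−t) = 3/2:-1/2

VC:CT = -3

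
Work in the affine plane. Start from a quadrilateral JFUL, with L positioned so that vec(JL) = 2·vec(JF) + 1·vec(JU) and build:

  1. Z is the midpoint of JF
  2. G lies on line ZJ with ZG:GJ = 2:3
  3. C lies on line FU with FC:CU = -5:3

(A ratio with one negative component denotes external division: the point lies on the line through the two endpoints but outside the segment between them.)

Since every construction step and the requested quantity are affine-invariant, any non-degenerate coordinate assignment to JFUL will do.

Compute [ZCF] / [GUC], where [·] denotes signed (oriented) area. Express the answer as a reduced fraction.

[ZCF]:[GUC] = -25/21

Set J = (0, 0), F = (1, 0), U = (0, 1), L = (2, 1); any affine frame gives the same invariant.
1. Z is the midpoint of JF ⇒ Z = (1/2, 0)
2. G lies on line ZJ with ZG:GJ = 2:3 ⇒ G = (3/10, 0)
3. C lies on line FU with FC:CU = -5:3 ⇒ C = (-3/2, 5/2)
2·[ZCF] = -5/4, 2·[GUC] = 21/20
[ZCF]:[GUC] = -5/4:21/20 = -25/21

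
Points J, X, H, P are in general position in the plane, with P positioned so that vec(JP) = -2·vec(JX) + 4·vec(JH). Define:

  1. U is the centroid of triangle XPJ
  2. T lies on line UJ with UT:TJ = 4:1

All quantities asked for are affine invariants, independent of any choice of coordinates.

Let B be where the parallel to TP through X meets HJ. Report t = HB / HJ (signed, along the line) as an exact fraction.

t = -27/29

Assign J = (0, 0), X = (1, 0), H = (0, 1), P = (-2, 4) — the answer is frame-independent, so this choice is without loss of generality.
1. U is the centroid of triangle XPJ ⇒ U = (-1/3, 4/3)
2. T lies on line UJ with UT:TJ = 4:1 ⇒ T = (-1/15, 4/15)
through X parallel to TP: direction (-29/15, 56/15); meets HJ at B = (0, 56/29)
B = H + t·(J−H) with t = -27/29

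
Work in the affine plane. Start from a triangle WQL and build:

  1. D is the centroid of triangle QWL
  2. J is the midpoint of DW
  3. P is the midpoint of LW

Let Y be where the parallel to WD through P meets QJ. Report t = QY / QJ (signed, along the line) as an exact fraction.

t = 3/2

Assign W = (0, 0), Q = (1, 0), L = (0, 1) — the answer is frame-independent, so this choice is without loss of generality.
1. D is the centroid of triangle QWL ⇒ D = (1/3, 1/3)
2. J is the midpoint of DW ⇒ J = (1/6, 1/6)
3. P is the midpoint of LW ⇒ P = (0, 1/2)
through P parallel to WD: direction (1/3, 1/3); meets QJ at Y = (-1/4, 1/4)
Y = Q + t·(J−Q) with t = 3/2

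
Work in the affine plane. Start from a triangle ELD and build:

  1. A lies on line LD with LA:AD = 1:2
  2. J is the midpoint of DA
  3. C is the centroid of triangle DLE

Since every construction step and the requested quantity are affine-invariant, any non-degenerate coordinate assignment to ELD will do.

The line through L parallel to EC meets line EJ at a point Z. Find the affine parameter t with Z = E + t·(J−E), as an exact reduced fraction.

t = -3

Work in coordinates with E = (0, 0), L = (1, 0), D = (0, 1).
1. A lies on line LD with LA:AD = 1:2 ⇒ A = (2/3, 1/3)
2. J is the midpoint of DA ⇒ J = (1/3, 2/3)
3. C is the centroid of triangle DLE ⇒ C = (1/3, 1/3)
through L parallel to EC: direction (1/3, 1/3); meets EJ at Z = (-1, -2)
Z = E + t·(J−E) with t = -3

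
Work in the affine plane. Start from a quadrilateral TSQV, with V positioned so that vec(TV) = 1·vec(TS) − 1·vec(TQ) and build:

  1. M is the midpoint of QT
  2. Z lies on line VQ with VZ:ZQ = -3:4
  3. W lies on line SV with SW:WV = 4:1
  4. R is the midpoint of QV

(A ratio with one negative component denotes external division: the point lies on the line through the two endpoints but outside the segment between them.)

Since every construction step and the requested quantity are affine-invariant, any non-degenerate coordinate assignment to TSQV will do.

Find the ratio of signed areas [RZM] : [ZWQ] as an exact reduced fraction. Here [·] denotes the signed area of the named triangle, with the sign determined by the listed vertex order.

[RZM]:[ZWQ] = -35/16

Work in coordinates with T = (0, 0), S = (1, 0), Q = (0, 1), V = (1, -1).
1. M is the midpoint of QT ⇒ M = (0, 1/2)
2. Z lies on line VQ with VZ:ZQ = -3:4 ⇒ Z = (4, -7)
3. W lies on line SV with SW:WV = 4:1 ⇒ W = (1, -4/5)
4. R is the midpoint of QV ⇒ R = (1/2, 0)
2·[RZM] = -7/4, 2·[ZWQ] = 4/5
[RZM]:[ZWQ] = -7/4:4/5 = -35/16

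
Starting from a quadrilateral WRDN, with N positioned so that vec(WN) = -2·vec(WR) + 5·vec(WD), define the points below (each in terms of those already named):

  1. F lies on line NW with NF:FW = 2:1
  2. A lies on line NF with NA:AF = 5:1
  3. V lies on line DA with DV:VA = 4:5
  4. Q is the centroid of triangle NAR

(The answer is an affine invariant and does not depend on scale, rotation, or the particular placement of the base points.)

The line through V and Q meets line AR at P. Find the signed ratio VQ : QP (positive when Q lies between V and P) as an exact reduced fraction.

Choose coordinates W = (0, 0), R = (1, 0), D = (0, 1), N = (-2, 5).
1. F lies on line NW with NF:FW = 2:1 ⇒ F = (-2/3, 5/3)
2. A lies on line NF with NA:AF = 5:1 ⇒ A = (-8/9, 20/9)
3. V lies on line DA with DV:VA = 4:5 ⇒ V = (-32/81, 125/81)
4. Q is the centroid of triangle NAR ⇒ Q = (-17/27, 65/27)
line VQ meets AR at P = (-211/486, 410/243)
Q = V + t·(P−V) with t = 6, so VQ:QP = 6:-5

VQ:QP = -6/5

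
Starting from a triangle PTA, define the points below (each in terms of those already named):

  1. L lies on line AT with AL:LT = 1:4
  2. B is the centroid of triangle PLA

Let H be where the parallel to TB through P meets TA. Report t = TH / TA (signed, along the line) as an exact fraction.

Assign P = (0, 0), T = (1, 0), A = (0, 1) — the answer is frame-independent, so this choice is without loss of generality.
1. L lies on line AT with AL:LT = 1:4 ⇒ L = (1/5, 4/5)
2. B is the centroid of triangle PLA ⇒ B = (1/15, 3/5)
through P parallel to TB: direction (-14/15, 3/5); meets TA at H = (14/5, -9/5)
H = T + t·(A−T) with t = -9/5

t = -9/5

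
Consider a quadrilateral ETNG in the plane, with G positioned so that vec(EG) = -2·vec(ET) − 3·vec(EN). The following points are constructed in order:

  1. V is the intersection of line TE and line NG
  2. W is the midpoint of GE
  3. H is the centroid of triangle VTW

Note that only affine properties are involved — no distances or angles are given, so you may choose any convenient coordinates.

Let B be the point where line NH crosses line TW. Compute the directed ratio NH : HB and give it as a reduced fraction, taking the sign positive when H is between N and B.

NH:HB = 11/3

Assign E = (0, 0), T = (1, 0), N = (0, 1), G = (-2, -3) — the answer is frame-independent, so this choice is without loss of generality.
1. V is the intersection of line TE and line NG ⇒ V = (-1/2, 0)
2. W is the midpoint of GE ⇒ W = (-1, -3/2)
3. H is the centroid of triangle VTW ⇒ H = (-1/6, -1/2)
line NH meets TW at B = (-7/33, -10/11)
H = N + t·(B−N) with t = 11/14, so NH:HB = 11/14:3/14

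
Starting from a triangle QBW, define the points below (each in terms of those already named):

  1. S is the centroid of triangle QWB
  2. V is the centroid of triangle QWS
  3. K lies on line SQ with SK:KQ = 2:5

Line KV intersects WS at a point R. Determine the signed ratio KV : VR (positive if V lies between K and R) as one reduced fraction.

Work in coordinates with Q = (0, 0), B = (1, 0), W = (0, 1).
1. S is the centroid of triangle QWB ⇒ S = (1/3, 1/3)
2. V is the centroid of triangle QWS ⇒ V = (1/9, 4/9)
3. K lies on line SQ with SK:KQ = 2:5 ⇒ K = (5/21, 5/21)
line KV meets WS at R = (1, -1)
V = K + t·(R−K) with t = -1/6, so KV:VR = -1/6:7/6

KV:VR = -1/7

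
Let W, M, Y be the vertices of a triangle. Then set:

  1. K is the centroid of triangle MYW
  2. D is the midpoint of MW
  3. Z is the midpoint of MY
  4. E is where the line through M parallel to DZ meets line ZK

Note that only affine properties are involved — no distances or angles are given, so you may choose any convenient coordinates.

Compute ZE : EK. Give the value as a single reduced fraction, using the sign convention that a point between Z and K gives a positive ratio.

ZE:EK = -3/4

Assign W = (0, 0), M = (1, 0), Y = (0, 1) — the answer is frame-independent, so this choice is without loss of generality.
1. K is the centroid of triangle MYW ⇒ K = (1/3, 1/3)
2. D is the midpoint of MW ⇒ D = (1/2, 0)
3. Z is the midpoint of MY ⇒ Z = (1/2, 1/2)
4. E is where the line through M parallel to DZ meets line ZK ⇒ E = (1, 1)
E = Z + t·(K−Z) with t = -3, so ZE:EK = t:(1−t) = -3:4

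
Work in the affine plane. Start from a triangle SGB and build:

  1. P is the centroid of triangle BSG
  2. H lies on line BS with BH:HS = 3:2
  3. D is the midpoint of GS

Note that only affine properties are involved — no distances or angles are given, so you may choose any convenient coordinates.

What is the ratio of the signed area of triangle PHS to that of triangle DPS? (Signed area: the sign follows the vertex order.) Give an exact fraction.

[PHS]:[DPS] = 4/5

Assign S = (0, 0), G = (1, 0), B = (0, 1) — the answer is frame-independent, so this choice is without loss of generality.
1. P is the centroid of triangle BSG ⇒ P = (1/3, 1/3)
2. H lies on line BS with BH:HS = 3:2 ⇒ H = (0, 2/5)
3. D is the midpoint of GS ⇒ D = (1/2, 0)
2·[PHS] = 2/15, 2·[DPS] = 1/6
[PHS]:[DPS] = 2/15:1/6 = 4/5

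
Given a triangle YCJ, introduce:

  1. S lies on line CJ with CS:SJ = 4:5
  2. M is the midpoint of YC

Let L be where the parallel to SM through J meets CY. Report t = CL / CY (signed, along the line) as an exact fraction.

t = 9/8

Work in coordinates with Y = (0, 0), C = (1, 0), J = (0, 1).
1. S lies on line CJ with CS:SJ = 4:5 ⇒ S = (5/9, 4/9)
2. M is the midpoint of YC ⇒ M = (1/2, 0)
through J parallel to SM: direction (-1/18, -4/9); meets CY at L = (-1/8, 0)
L = C + t·(Y−C) with t = 9/8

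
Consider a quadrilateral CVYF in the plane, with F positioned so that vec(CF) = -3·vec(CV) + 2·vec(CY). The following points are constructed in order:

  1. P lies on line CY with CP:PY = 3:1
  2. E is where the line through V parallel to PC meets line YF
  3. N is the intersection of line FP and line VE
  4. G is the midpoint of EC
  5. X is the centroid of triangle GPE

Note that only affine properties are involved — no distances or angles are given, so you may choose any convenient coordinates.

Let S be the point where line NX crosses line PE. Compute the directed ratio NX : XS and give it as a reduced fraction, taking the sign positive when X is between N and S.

NX:XS = 5/3

Assign C = (0, 0), V = (1, 0), Y = (0, 1), F = (-3, 2) — the answer is frame-independent, so this choice is without loss of generality.
1. P lies on line CY with CP:PY = 3:1 ⇒ P = (0, 3/4)
2. E is where the line through V parallel to PC meets line YF ⇒ E = (1, 2/3)
3. N is the intersection of line FP and line VE ⇒ N = (1, 1/3)
4. G is the midpoint of EC ⇒ G = (1/2, 1/3)
5. X is the centroid of triangle GPE ⇒ X = (1/2, 7/12)
line NX meets PE at S = (1/5, 11/15)
X = N + t·(S−N) with t = 5/8, so NX:XS = 5/8:3/8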